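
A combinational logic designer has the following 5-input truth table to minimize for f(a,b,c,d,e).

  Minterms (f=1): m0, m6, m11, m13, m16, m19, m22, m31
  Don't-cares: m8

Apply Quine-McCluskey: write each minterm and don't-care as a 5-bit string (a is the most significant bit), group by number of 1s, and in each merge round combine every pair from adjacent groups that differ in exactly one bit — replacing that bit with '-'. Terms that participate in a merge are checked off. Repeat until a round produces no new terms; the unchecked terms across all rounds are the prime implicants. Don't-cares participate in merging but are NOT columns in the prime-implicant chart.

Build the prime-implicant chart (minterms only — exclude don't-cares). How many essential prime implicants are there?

6

Round 0: 00000✓ 00110✓ 01000✓ 01011 01101 10000✓ 10011 10110✓ 11111
Round 1: -0000 -0110 0-000
PIs = {-0000, -0110, 0-000, 01011, 01101, 10011, 11111}
Coverage chart:
  m0: -0000,0-000
  m6: -0110 ←essential
  m11: 01011 ←essential
  m13: 01101 ←essential
  m16: -0000 ←essential
  m19: 10011 ←essential
  m22: -0110 ←essential
  m31: 11111 ←essential
Essential: -0000, -0110, 01011, 01101, 10011, 11111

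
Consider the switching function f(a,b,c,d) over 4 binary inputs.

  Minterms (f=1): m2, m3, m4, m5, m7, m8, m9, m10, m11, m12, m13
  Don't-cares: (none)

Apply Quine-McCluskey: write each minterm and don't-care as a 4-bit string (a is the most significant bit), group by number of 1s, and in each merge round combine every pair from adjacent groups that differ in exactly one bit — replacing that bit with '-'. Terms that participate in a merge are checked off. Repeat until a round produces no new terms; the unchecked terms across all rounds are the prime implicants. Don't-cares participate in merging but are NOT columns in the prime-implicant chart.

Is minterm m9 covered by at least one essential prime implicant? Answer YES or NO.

NO

[col 0] 0010*, 0011*, 0100*, 0101*, 0111*, 1000*, 1001*, 1010*, 1011*, 1100*, 1101*
[col 1] -010*, -011*, -100*, -101*, 0-11, 001-*, 01-1, 010-*, 1-00*, 1-01*, 10-0*, 10-1*, 100-*, 101-*, 110-*
[col 2] -01-, -10-, 1-0-, 10--
Prime implicants: -01-, -10-, 0-11, 01-1, 1-0-, 10--
PI chart (minterm → PIs covering it):
  2 | -01-  (sole → essential)
  3 | -01-,0-11
  4 | -10-  (sole → essential)
  5 | -10-,01-1
  7 | 0-11,01-1
  8 | 1-0-,10--
  9 | 1-0-,10--
  10 | -01-,10--
  11 | -01-,10--
  12 | -10-,1-0-
  13 | -10-,1-0-
Essential prime implicants: -01-, -10-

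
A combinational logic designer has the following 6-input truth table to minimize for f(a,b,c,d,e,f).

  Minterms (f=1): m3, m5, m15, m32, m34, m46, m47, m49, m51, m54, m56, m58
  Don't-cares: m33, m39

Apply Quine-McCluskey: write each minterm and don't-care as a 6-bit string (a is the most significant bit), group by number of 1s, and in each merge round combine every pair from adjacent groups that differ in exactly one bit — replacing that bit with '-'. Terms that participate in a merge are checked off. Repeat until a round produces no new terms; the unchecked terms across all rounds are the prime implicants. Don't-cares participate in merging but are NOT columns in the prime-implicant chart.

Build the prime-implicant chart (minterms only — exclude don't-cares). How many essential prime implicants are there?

Round 0: 000011 000101 001111✓ 100000✓ 100001✓ 100010✓ 100111✓ 101110✓ 101111✓ 110001✓ 110011✓ 110110 111000✓ 111010✓
Round 1: -01111 1-0001 10-111 1000-0 10000- 10111- 1100-1 1110-0
PIs = {-01111, 000011, 000101, 1-0001, 10-111, 1000-0, 10000-, 10111-, 1100-1, 110110, 1110-0}
Coverage chart:
  m3: 000011 ←essential
  m5: 000101 ←essential
  m15: -01111 ←essential
  m32: 1000-0,10000-
  m34: 1000-0 ←essential
  m46: 10111- ←essential
  m47: -01111,10-111,10111-
  m49: 1-0001,1100-1
  m51: 1100-1 ←essential
  m54: 110110 ←essential
  m56: 1110-0 ←essential
  m58: 1110-0 ←essential
Essential: -01111, 000011, 000101, 1000-0, 10111-, 1100-1, 110110, 1110-0

8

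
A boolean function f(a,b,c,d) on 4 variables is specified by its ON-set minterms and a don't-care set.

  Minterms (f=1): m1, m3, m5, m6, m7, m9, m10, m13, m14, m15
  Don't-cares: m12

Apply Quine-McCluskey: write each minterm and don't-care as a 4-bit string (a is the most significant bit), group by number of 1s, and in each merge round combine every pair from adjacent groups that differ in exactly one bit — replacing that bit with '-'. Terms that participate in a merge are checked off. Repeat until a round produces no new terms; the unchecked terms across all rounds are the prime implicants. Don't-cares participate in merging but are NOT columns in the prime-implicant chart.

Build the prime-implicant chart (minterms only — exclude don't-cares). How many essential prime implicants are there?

Round 0: 0001✓ 0011✓ 0101✓ 0110✓ 0111✓ 1001✓ 1010✓ 1100✓ 1101✓ 1110✓ 1111✓
Round 1: -001✓ -101✓ -110✓ -111✓ 0-01✓ 0-11✓ 00-1✓ 01-1✓ 011-✓ 1-01✓ 1-10 11-0✓ 11-1✓ 110-✓ 111-✓
Round 2: --01 -1-1 -11- 0--1 11--
PIs = {--01, -1-1, -11-, 0--1, 1-10, 11--}
Coverage chart:
  m1: --01,0--1
  m3: 0--1 ←essential
  m5: --01,-1-1,0--1
  m6: -11- ←essential
  m7: -1-1,-11-,0--1
  m9: --01 ←essential
  m10: 1-10 ←essential
  m13: --01,-1-1,11--
  m14: -11-,1-10,11--
  m15: -1-1,-11-,11--
Essential: --01, -11-, 0--1, 1-10

4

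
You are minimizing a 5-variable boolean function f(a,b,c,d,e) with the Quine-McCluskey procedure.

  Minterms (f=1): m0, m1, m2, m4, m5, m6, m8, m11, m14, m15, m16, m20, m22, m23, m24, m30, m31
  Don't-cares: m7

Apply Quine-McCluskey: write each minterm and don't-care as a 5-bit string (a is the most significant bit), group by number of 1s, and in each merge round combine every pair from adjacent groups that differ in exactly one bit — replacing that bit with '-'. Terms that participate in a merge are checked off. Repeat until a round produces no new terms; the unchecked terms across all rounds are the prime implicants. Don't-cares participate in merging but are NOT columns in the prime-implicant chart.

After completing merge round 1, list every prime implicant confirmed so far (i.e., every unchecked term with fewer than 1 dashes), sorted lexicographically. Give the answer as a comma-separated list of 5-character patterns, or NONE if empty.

size-2^0 implicants → 00000(✓)  00001(✓)  00010(✓)  00100(✓)  00101(✓)  00110(✓)  00111(✓)  01000(✓)  01011(✓)  01110(✓)  01111(✓)  10000(✓)  10100(✓)  10110(✓)  10111(✓)  11000(✓)  11110(✓)  11111(✓)
size-2^1 implicants → -0000(✓)  -0100(✓)  -0110(✓)  -0111(✓)  -1000(✓)  -1110(✓)  -1111(✓)  0-000(✓)  0-110(✓)  0-111(✓)  00-00(✓)  00-01(✓)  00-10(✓)  000-0(✓)  0000-(✓)  001-0(✓)  001-1(✓)  0010-(✓)  0011-(✓)  01-11  0111-(✓)  1-000(✓)  1-110(✓)  1-111(✓)  10-00(✓)  101-0(✓)  1011-(✓)  1111-(✓)
size-2^2 implicants → --000  --110(✓)  --111(✓)  -0-00  -01-0  -011-(✓)  -111-(✓)  0-11-(✓)  00--0  00-0-  001--  1-11-(✓)
size-2^3 implicants → --11-
Unchecked terms (primes): --000, --11-, -0-00, -01-0, 00--0, 00-0-, 001--, 01-11

NONE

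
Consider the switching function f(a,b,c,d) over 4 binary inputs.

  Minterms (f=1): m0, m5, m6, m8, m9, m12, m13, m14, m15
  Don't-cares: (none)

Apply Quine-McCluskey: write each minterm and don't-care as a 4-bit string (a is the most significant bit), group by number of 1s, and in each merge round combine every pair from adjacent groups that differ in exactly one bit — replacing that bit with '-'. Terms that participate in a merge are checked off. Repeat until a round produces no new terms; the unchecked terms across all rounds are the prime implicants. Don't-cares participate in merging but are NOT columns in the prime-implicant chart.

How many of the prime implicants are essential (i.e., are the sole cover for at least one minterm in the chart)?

[col 0] 0000*, 0101*, 0110*, 1000*, 1001*, 1100*, 1101*, 1110*, 1111*
[col 1] -000, -101, -110, 1-00*, 1-01*, 100-*, 11-0*, 11-1*, 110-*, 111-*
[col 2] 1-0-, 11--
Prime implicants: -000, -101, -110, 1-0-, 11--
PI chart (minterm → PIs covering it):
  0 | -000  (sole → essential)
  5 | -101  (sole → essential)
  6 | -110  (sole → essential)
  8 | -000,1-0-
  9 | 1-0-  (sole → essential)
  12 | 1-0-,11--
  13 | -101,1-0-,11--
  14 | -110,11--
  15 | 11--  (sole → essential)
Essential prime implicants: -000, -101, -110, 1-0-, 11--

5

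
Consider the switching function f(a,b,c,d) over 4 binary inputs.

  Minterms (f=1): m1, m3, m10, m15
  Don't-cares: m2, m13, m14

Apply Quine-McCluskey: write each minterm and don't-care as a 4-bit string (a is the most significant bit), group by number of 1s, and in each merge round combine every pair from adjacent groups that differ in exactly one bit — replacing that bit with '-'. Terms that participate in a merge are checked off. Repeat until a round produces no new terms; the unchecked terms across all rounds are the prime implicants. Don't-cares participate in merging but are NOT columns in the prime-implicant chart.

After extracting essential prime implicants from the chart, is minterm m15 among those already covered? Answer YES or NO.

[col 0] 0001*, 0010*, 0011*, 1010*, 1101*, 1110*, 1111*
[col 1] -010, 00-1, 001-, 1-10, 11-1, 111-
Prime implicants: -010, 00-1, 001-, 1-10, 11-1, 111-
PI chart (minterm → PIs covering it):
  1 | 00-1  (sole → essential)
  3 | 00-1,001-
  10 | -010,1-10
  15 | 11-1,111-
Essential prime implicants: 00-1

NO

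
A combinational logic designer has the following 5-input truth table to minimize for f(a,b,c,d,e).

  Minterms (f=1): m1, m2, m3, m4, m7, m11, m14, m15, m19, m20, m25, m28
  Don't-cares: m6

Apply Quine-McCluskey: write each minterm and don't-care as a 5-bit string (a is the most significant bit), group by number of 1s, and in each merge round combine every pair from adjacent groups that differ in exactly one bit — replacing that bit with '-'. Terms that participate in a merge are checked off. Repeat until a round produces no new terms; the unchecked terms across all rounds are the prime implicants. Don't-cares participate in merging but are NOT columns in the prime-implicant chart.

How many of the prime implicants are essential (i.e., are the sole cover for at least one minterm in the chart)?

[col 0] 00001*, 00010*, 00011*, 00100*, 00110*, 00111*, 01011*, 01110*, 01111*, 10011*, 10100*, 11001, 11100*
[col 1] -0011, -0100, 0-011*, 0-110*, 0-111*, 00-10*, 00-11*, 000-1, 0001-*, 001-0, 0011-*, 01-11*, 0111-*, 1-100
[col 2] 0--11, 0-11-, 00-1-
Prime implicants: -0011, -0100, 0--11, 0-11-, 00-1-, 000-1, 001-0, 1-100, 11001
PI chart (minterm → PIs covering it):
  1 | 000-1  (sole → essential)
  2 | 00-1-  (sole → essential)
  3 | -0011,0--11,00-1-,000-1
  4 | -0100,001-0
  7 | 0--11,0-11-,00-1-
  11 | 0--11  (sole → essential)
  14 | 0-11-  (sole → essential)
  15 | 0--11,0-11-
  19 | -0011  (sole → essential)
  20 | -0100,1-100
  25 | 11001  (sole → essential)
  28 | 1-100  (sole → essential)
Essential prime implicants: -0011, 0--11, 0-11-, 00-1-, 000-1, 1-100, 11001

7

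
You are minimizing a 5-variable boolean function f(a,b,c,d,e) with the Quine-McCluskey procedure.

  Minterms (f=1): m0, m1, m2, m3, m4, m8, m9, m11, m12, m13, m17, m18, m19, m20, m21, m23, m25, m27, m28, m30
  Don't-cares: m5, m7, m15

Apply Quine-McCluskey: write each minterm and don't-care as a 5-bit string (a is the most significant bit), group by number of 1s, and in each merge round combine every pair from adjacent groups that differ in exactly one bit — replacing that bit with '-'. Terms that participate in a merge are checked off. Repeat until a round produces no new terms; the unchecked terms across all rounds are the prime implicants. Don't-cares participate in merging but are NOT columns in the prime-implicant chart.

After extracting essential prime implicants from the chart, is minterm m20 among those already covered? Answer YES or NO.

Round 0: 00000✓ 00001✓ 00010✓ 00011✓ 00100✓ 00101✓ 00111✓ 01000✓ 01001✓ 01011✓ 01100✓ 01101✓ 01111✓ 10001✓ 10010✓ 10011✓ 10100✓ 10101✓ 10111✓ 11001✓ 11011✓ 11100✓ 11110✓
Round 1: -0001✓ -0010✓ -0011✓ -0100✓ -0101✓ -0111✓ -1001✓ -1011✓ -1100✓ 0-000✓ 0-001✓ 0-011✓ 0-100✓ 0-101✓ 0-111✓ 00-00✓ 00-01✓ 00-11✓ 000-0✓ 000-1✓ 0000-✓ 0001-✓ 001-1✓ 0010-✓ 01-00✓ 01-01✓ 01-11✓ 010-1✓ 0100-✓ 011-1✓ 0110-✓ 1-001✓ 1-011✓ 1-100✓ 10-01✓ 10-11✓ 100-1✓ 1001-✓ 101-1✓ 1010-✓ 110-1✓ 111-0
Round 2: --001✓ --011✓ --100 -0-01✓ -0-11✓ -00-1✓ -001- -01-1✓ -010- -10-1✓ 0--00✓ 0--01✓ 0--11✓ 0-0-1✓ 0-00-✓ 0-1-1✓ 0-10-✓ 00--1✓ 00-0-✓ 000-- 01--1✓ 01-0-✓ 1-0-1✓ 10--1✓
Round 3: --0-1 -0--1 0---1 0--0-
PIs = {--0-1, --100, -0--1, -001-, -010-, 0---1, 0--0-, 000--, 111-0}
Coverage chart:
  m0: 0--0-,000--
  m1: --0-1,-0--1,0---1,0--0-,000--
  m2: -001-,000--
  m3: --0-1,-0--1,-001-,0---1,000--
  m4: --100,-010-,0--0-
  m8: 0--0- ←essential
  m9: --0-1,0---1,0--0-
  m11: --0-1,0---1
  m12: --100,0--0-
  m13: 0---1,0--0-
  m17: --0-1,-0--1
  m18: -001- ←essential
  m19: --0-1,-0--1,-001-
  m20: --100,-010-
  m21: -0--1,-010-
  m23: -0--1 ←essential
  m25: --0-1 ←essential
  m27: --0-1 ←essential
  m28: --100,111-0
  m30: 111-0 ←essential
Essential: --0-1, -0--1, -001-, 0--0-, 111-0

NO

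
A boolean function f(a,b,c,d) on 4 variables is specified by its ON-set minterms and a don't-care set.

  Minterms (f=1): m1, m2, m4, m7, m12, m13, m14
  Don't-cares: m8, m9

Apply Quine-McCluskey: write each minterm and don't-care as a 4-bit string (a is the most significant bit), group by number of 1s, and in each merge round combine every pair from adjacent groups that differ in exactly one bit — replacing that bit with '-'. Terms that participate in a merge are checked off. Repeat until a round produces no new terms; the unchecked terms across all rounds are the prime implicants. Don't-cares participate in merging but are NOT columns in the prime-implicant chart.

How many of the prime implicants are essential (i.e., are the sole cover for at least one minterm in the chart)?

size-2^0 implicants → 0001(✓)  0010  0100(✓)  0111  1000(✓)  1001(✓)  1100(✓)  1101(✓)  1110(✓)
size-2^1 implicants → -001  -100  1-00(✓)  1-01(✓)  100-(✓)  11-0  110-(✓)
size-2^2 implicants → 1-0-
Unchecked terms (primes): -001, -100, 0010, 0111, 1-0-, 11-0
Minterm coverage:
  m1 ⊆ -001 [E]
  m2 ⊆ 0010 [E]
  m4 ⊆ -100 [E]
  m7 ⊆ 0111 [E]
  m12 ⊆ -100,1-0-,11-0
  m13 ⊆ 1-0- [E]
  m14 ⊆ 11-0 [E]
E = {-001, -100, 0010, 0111, 1-0-, 11-0}

6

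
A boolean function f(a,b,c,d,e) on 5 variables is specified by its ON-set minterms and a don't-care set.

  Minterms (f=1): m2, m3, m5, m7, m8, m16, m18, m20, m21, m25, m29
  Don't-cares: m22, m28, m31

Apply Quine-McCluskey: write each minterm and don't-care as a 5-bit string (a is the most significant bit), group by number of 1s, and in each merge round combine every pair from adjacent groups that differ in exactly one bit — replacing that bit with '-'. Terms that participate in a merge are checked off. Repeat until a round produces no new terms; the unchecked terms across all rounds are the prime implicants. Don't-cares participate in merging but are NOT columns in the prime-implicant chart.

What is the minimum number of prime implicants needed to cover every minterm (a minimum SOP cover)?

6

[col 0] 00010*, 00011*, 00101*, 00111*, 01000, 10000*, 10010*, 10100*, 10101*, 10110*, 11001*, 11100*, 11101*, 11111*
[col 1] -0010, -0101, 00-11, 0001-, 001-1, 1-100*, 1-101*, 10-00*, 10-10*, 100-0*, 101-0*, 1010-*, 11-01, 111-1, 1110-*
[col 2] 1-10-, 10--0
Prime implicants: -0010, -0101, 00-11, 0001-, 001-1, 01000, 1-10-, 10--0, 11-01, 111-1
PI chart (minterm → PIs covering it):
  2 | -0010,0001-
  3 | 00-11,0001-
  5 | -0101,001-1
  7 | 00-11,001-1
  8 | 01000  (sole → essential)
  16 | 10--0  (sole → essential)
  18 | -0010,10--0
  20 | 1-10-,10--0
  21 | -0101,1-10-
  25 | 11-01  (sole → essential)
  29 | 1-10-,11-01,111-1
Essential prime implicants: 01000, 10--0, 11-01
Petrick residual → -0010, -0101, 00-11
Minimum SOP uses 6 PIs: b'c'de' + b'cd'e + a'b'de + a'bc'd'e' + ab'e' + abd'e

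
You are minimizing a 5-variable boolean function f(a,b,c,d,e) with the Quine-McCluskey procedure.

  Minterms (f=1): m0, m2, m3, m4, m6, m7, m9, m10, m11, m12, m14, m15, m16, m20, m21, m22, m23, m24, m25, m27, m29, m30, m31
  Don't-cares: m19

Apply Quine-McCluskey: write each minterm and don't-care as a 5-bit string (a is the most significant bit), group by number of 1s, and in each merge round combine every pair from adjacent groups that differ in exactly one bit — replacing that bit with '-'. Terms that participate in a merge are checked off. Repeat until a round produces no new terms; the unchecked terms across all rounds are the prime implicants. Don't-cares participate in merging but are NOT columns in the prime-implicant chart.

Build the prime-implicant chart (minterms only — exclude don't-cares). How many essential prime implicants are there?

4

[col 0] 00000*, 00010*, 00011*, 00100*, 00110*, 00111*, 01001*, 01010*, 01011*, 01100*, 01110*, 01111*, 10000*, 10011*, 10100*, 10101*, 10110*, 10111*, 11000*, 11001*, 11011*, 11101*, 11110*, 11111*
[col 1] -0000*, -0011*, -0100*, -0110*, -0111*, -1001*, -1011*, -1110*, -1111*, 0-010*, 0-011*, 0-100*, 0-110*, 0-111*, 00-00*, 00-10*, 00-11*, 000-0*, 0001-*, 001-0*, 0011-*, 01-10*, 01-11*, 010-1*, 0101-*, 011-0*, 0111-*, 1-000, 1-011*, 1-101*, 1-110*, 1-111*, 10-00*, 10-11*, 101-0*, 101-1*, 1010-*, 1011-*, 11-01*, 11-11*, 110-1*, 1100-, 111-1*, 1111-*
[col 2] --011*, --110*, --111*, -0-00, -0-11*, -01-0, -011-*, -1-11*, -10-1, -111-*, 0--10*, 0--11*, 0-01-*, 0-1-0, 0-11-*, 00--0, 00-1-*, 01-1-*, 1--11*, 1-1-1, 1-11-*, 101--, 11--1
[col 3] ---11, --11-, 0--1-
Prime implicants: ---11, --11-, -0-00, -01-0, -10-1, 0--1-, 0-1-0, 00--0, 1-000, 1-1-1, 101--, 11--1, 1100-
PI chart (minterm → PIs covering it):
  0 | -0-00,00--0
  2 | 0--1-,00--0
  3 | ---11,0--1-
  4 | -0-00,-01-0,0-1-0,00--0
  6 | --11-,-01-0,0--1-,0-1-0,00--0
  7 | ---11,--11-,0--1-
  9 | -10-1  (sole → essential)
  10 | 0--1-  (sole → essential)
  11 | ---11,-10-1,0--1-
  12 | 0-1-0  (sole → essential)
  14 | --11-,0--1-,0-1-0
  15 | ---11,--11-,0--1-
  16 | -0-00,1-000
  20 | -0-00,-01-0,101--
  21 | 1-1-1,101--
  22 | --11-,-01-0,101--
  23 | ---11,--11-,1-1-1,101--
  24 | 1-000,1100-
  25 | -10-1,11--1,1100-
  27 | ---11,-10-1,11--1
  29 | 1-1-1,11--1
  30 | --11-  (sole → essential)
  31 | ---11,--11-,1-1-1,11--1
Essential prime implicants: --11-, -10-1, 0--1-, 0-1-0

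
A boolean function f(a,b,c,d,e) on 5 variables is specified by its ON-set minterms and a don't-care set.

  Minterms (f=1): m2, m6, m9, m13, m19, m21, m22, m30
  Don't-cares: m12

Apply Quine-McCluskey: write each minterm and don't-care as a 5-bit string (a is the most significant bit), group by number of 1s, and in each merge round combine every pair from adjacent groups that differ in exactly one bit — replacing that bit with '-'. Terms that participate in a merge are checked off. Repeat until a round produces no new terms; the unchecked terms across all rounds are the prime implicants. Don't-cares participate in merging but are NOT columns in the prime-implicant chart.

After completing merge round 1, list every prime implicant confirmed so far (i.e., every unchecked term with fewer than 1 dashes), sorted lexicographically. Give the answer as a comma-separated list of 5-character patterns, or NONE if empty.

10011, 10101

[col 0] 00010*, 00110*, 01001*, 01100*, 01101*, 10011, 10101, 10110*, 11110*
[col 1] -0110, 00-10, 01-01, 0110-, 1-110
Prime implicants: -0110, 00-10, 01-01, 0110-, 1-110, 10011, 10101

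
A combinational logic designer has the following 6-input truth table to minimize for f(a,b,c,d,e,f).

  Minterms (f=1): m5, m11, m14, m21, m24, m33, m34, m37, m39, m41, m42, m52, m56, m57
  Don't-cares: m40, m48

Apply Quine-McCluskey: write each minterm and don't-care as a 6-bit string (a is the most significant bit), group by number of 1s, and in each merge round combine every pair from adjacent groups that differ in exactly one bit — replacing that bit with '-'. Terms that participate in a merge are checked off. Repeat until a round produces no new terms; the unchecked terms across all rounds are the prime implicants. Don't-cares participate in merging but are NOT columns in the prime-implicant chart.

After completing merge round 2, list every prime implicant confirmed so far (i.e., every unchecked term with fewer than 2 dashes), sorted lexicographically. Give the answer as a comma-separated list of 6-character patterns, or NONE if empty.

-00101, -11000, 0-0101, 001011, 001110, 10-001, 10-010, 100-01, 1001-1, 1010-0, 11-000, 110-00

size-2^0 implicants → 000101(✓)  001011  001110  010101(✓)  011000(✓)  100001(✓)  100010(✓)  100101(✓)  100111(✓)  101000(✓)  101001(✓)  101010(✓)  110000(✓)  110100(✓)  111000(✓)  111001(✓)
size-2^1 implicants → -00101  -11000  0-0101  1-1000(✓)  1-1001(✓)  10-001  10-010  100-01  1001-1  1010-0  10100-(✓)  11-000  110-00  11100-(✓)
size-2^2 implicants → 1-100-
Unchecked terms (primes): -00101, -11000, 0-0101, 001011, 001110, 1-100-, 10-001, 10-010, 100-01, 1001-1, 1010-0, 11-000, 110-00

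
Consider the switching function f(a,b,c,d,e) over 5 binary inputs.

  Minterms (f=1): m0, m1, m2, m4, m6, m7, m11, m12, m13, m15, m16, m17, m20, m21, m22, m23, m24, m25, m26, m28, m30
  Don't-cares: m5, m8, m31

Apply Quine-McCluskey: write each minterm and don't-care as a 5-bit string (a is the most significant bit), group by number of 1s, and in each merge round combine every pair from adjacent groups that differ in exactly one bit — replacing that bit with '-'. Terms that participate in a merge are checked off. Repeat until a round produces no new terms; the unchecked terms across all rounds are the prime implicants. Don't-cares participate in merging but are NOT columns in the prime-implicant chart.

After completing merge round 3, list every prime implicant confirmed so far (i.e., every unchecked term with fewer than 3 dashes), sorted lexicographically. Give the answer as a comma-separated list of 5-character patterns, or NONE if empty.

--111, 0-1-1, 0-10-, 00--0, 01-11, 1-00-, 1-1-0, 1-11-, 11--0

Round 0: 00000✓ 00001✓ 00010✓ 00100✓ 00101✓ 00110✓ 00111✓ 01000✓ 01011✓ 01100✓ 01101✓ 01111✓ 10000✓ 10001✓ 10100✓ 10101✓ 10110✓ 10111✓ 11000✓ 11001✓ 11010✓ 11100✓ 11110✓ 11111✓
Round 1: -0000✓ -0001✓ -0100✓ -0101✓ -0110✓ -0111✓ -1000✓ -1100✓ -1111✓ 0-000✓ 0-100✓ 0-101✓ 0-111✓ 00-00✓ 00-01✓ 00-10✓ 000-0✓ 0000-✓ 001-0✓ 001-1✓ 0010-✓ 0011-✓ 01-00✓ 01-11 011-1✓ 0110-✓ 1-000✓ 1-001✓ 1-100✓ 1-110✓ 1-111✓ 10-00✓ 10-01✓ 1000-✓ 101-0✓ 101-1✓ 1010-✓ 1011-✓ 11-00✓ 11-10✓ 110-0✓ 1100-✓ 111-0✓ 1111-✓
Round 2: --000✓ --100✓ --111 -0-00✓ -0-01✓ -000-✓ -01-0✓ -01-1✓ -010-✓ -011-✓ -1-00✓ 0--00✓ 0-1-1 0-10- 00--0 00-0-✓ 001--✓ 1--00✓ 1-00- 1-1-0 1-11- 10-0-✓ 101--✓ 11--0
Round 3: ---00 -0-0- -01--
PIs = {---00, --111, -0-0-, -01--, 0-1-1, 0-10-, 00--0, 01-11, 1-00-, 1-1-0, 1-11-, 11--0}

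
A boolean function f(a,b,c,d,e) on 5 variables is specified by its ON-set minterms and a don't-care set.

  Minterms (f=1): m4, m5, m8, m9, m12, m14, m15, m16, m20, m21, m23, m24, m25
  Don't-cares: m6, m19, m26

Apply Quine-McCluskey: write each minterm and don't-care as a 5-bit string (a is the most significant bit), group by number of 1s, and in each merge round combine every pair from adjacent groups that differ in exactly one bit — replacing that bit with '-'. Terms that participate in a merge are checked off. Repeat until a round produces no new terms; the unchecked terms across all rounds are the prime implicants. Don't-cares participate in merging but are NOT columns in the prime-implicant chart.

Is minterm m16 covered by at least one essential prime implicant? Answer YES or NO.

size-2^0 implicants → 00100(✓)  00101(✓)  00110(✓)  01000(✓)  01001(✓)  01100(✓)  01110(✓)  01111(✓)  10000(✓)  10011(✓)  10100(✓)  10101(✓)  10111(✓)  11000(✓)  11001(✓)  11010(✓)
size-2^1 implicants → -0100(✓)  -0101(✓)  -1000(✓)  -1001(✓)  0-100(✓)  0-110(✓)  001-0(✓)  0010-(✓)  01-00  0100-(✓)  011-0(✓)  0111-  1-000  10-00  10-11  101-1  1010-(✓)  110-0  1100-(✓)
size-2^2 implicants → -010-  -100-  0-1-0
Unchecked terms (primes): -010-, -100-, 0-1-0, 01-00, 0111-, 1-000, 10-00, 10-11, 101-1, 110-0
Minterm coverage:
  m4 ⊆ -010-,0-1-0
  m5 ⊆ -010- [E]
  m8 ⊆ -100-,01-00
  m9 ⊆ -100- [E]
  m12 ⊆ 0-1-0,01-00
  m14 ⊆ 0-1-0,0111-
  m15 ⊆ 0111- [E]
  m16 ⊆ 1-000,10-00
  m20 ⊆ -010-,10-00
  m21 ⊆ -010-,101-1
  m23 ⊆ 10-11,101-1
  m24 ⊆ -100-,1-000,110-0
  m25 ⊆ -100- [E]
E = {-010-, -100-, 0111-}

NO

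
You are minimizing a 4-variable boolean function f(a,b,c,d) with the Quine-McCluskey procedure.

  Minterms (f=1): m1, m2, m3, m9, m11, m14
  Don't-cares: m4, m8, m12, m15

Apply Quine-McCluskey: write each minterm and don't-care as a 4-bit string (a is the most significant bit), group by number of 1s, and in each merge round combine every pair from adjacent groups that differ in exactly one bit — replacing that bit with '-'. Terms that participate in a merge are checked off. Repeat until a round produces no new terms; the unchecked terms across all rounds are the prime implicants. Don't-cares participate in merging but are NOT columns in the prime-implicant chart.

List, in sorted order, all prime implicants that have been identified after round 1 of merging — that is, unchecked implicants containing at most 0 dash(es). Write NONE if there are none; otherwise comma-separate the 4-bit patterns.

NONE

[col 0] 0001*, 0010*, 0011*, 0100*, 1000*, 1001*, 1011*, 1100*, 1110*, 1111*
[col 1] -001*, -011*, -100, 00-1*, 001-, 1-00, 1-11, 10-1*, 100-, 11-0, 111-
[col 2] -0-1
Prime implicants: -0-1, -100, 001-, 1-00, 1-11, 100-, 11-0, 111-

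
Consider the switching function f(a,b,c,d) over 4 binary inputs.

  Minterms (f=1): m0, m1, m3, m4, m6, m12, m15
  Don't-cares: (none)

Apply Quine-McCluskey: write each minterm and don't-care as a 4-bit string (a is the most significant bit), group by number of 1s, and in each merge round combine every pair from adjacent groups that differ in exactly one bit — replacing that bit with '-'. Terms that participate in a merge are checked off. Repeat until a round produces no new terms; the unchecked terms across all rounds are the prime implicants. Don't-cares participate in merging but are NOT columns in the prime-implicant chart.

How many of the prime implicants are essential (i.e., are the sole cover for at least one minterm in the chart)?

4

size-2^0 implicants → 0000(✓)  0001(✓)  0011(✓)  0100(✓)  0110(✓)  1100(✓)  1111
size-2^1 implicants → -100  0-00  00-1  000-  01-0
Unchecked terms (primes): -100, 0-00, 00-1, 000-, 01-0, 1111
Minterm coverage:
  m0 ⊆ 0-00,000-
  m1 ⊆ 00-1,000-
  m3 ⊆ 00-1 [E]
  m4 ⊆ -100,0-00,01-0
  m6 ⊆ 01-0 [E]
  m12 ⊆ -100 [E]
  m15 ⊆ 1111 [E]
E = {-100, 00-1, 01-0, 1111}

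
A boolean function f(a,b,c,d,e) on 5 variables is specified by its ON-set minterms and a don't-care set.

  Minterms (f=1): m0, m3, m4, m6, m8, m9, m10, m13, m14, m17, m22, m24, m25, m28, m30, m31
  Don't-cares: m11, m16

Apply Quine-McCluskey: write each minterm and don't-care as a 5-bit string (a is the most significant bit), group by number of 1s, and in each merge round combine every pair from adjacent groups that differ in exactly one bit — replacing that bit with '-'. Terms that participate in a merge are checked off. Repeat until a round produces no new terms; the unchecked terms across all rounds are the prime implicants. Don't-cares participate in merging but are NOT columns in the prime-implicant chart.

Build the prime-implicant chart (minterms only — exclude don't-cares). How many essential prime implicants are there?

5

Round 0: 00000✓ 00011✓ 00100✓ 00110✓ 01000✓ 01001✓ 01010✓ 01011✓ 01101✓ 01110✓ 10000✓ 10001✓ 10110✓ 11000✓ 11001✓ 11100✓ 11110✓ 11111✓
Round 1: -0000✓ -0110✓ -1000✓ -1001✓ -1110✓ 0-000✓ 0-011 0-110✓ 00-00 001-0 01-01 01-10 010-0✓ 010-1✓ 0100-✓ 0101-✓ 1-000✓ 1-001✓ 1-110✓ 1000-✓ 11-00 1100-✓ 111-0 1111-
Round 2: --000 --110 -100- 010-- 1-00-
PIs = {--000, --110, -100-, 0-011, 00-00, 001-0, 01-01, 01-10, 010--, 1-00-, 11-00, 111-0, 1111-}
Coverage chart:
  m0: --000,00-00
  m3: 0-011 ←essential
  m4: 00-00,001-0
  m6: --110,001-0
  m8: --000,-100-,010--
  m9: -100-,01-01,010--
  m10: 01-10,010--
  m13: 01-01 ←essential
  m14: --110,01-10
  m17: 1-00- ←essential
  m22: --110 ←essential
  m24: --000,-100-,1-00-,11-00
  m25: -100-,1-00-
  m28: 11-00,111-0
  m30: --110,111-0,1111-
  m31: 1111- ←essential
Essential: --110, 0-011, 01-01, 1-00-, 1111-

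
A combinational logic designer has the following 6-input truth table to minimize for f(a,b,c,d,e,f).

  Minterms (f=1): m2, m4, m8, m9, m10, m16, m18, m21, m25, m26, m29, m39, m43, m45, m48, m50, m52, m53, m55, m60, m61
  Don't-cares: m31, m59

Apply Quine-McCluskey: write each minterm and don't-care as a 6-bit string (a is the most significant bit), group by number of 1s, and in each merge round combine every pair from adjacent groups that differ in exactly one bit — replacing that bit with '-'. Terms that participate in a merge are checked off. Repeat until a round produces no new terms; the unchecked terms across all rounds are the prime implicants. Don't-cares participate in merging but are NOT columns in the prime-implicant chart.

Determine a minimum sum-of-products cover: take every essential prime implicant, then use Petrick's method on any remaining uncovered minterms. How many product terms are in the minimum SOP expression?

10

Round 0: 000010✓ 000100 001000✓ 001001✓ 001010✓ 010000✓ 010010✓ 010101✓ 011001✓ 011010✓ 011101✓ 011111✓ 100111✓ 101011✓ 101101✓ 110000✓ 110010✓ 110100✓ 110101✓ 110111✓ 111011✓ 111100✓ 111101✓
Round 1: -10000✓ -10010✓ -10101✓ -11101✓ 0-0010✓ 0-1001 0-1010✓ 00-010✓ 0010-0 00100- 01-010✓ 01-101✓ 0100-0✓ 011-01 0111-1 1-0111 1-1011 1-1101 11-100✓ 11-101✓ 110-00 1100-0✓ 1101-1 11010-✓ 11110-✓
Round 2: -1-101 -100-0 0--010 11-10-
PIs = {-1-101, -100-0, 0--010, 0-1001, 000100, 0010-0, 00100-, 011-01, 0111-1, 1-0111, 1-1011, 1-1101, 11-10-, 110-00, 1101-1}
Coverage chart:
  m2: 0--010 ←essential
  m4: 000100 ←essential
  m8: 0010-0,00100-
  m9: 0-1001,00100-
  m10: 0--010,0010-0
  m16: -100-0 ←essential
  m18: -100-0,0--010
  m21: -1-101 ←essential
  m25: 0-1001,011-01
  m26: 0--010 ←essential
  m29: -1-101,011-01,0111-1
  m39: 1-0111 ←essential
  m43: 1-1011 ←essential
  m45: 1-1101 ←essential
  m48: -100-0,110-00
  m50: -100-0 ←essential
  m52: 11-10-,110-00
  m53: -1-101,11-10-,1101-1
  m55: 1-0111,1101-1
  m60: 11-10- ←essential
  m61: -1-101,1-1101,11-10-
Essential: -1-101, -100-0, 0--010, 000100, 1-0111, 1-1011, 1-1101, 11-10-
Petrick residual → 0-1001, 0010-0
Min cover (10 terms): bde'f + bc'd'f' + a'd'ef' + a'cd'e'f + a'b'c'de'f' + a'b'cd'f' + ac'def + acd'ef + acde'f + abde'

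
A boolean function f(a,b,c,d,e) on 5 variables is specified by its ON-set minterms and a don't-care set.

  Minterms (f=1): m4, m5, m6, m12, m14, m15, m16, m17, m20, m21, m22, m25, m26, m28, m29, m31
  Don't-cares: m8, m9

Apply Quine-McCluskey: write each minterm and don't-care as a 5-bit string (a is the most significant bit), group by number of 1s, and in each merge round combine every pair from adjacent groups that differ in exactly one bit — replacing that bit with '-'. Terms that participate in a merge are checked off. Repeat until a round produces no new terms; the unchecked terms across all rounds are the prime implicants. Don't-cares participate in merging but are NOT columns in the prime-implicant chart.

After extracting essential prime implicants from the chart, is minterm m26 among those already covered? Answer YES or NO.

YES

[col 0] 00100*, 00101*, 00110*, 01000*, 01001*, 01100*, 01110*, 01111*, 10000*, 10001*, 10100*, 10101*, 10110*, 11001*, 11010, 11100*, 11101*, 11111*
[col 1] -0100*, -0101*, -0110*, -1001, -1100*, -1111, 0-100*, 0-110*, 001-0*, 0010-*, 01-00, 0100-, 011-0*, 0111-, 1-001*, 1-100*, 1-101*, 10-00*, 10-01*, 1000-*, 101-0*, 1010-*, 11-01*, 111-1, 1110-*
[col 2] --100, -01-0, -010-, 0-1-0, 1--01, 1-10-, 10-0-
Prime implicants: --100, -01-0, -010-, -1001, -1111, 0-1-0, 01-00, 0100-, 0111-, 1--01, 1-10-, 10-0-, 11010, 111-1
PI chart (minterm → PIs covering it):
  4 | --100,-01-0,-010-,0-1-0
  5 | -010-  (sole → essential)
  6 | -01-0,0-1-0
  12 | --100,0-1-0,01-00
  14 | 0-1-0,0111-
  15 | -1111,0111-
  16 | 10-0-  (sole → essential)
  17 | 1--01,10-0-
  20 | --100,-01-0,-010-,1-10-,10-0-
  21 | -010-,1--01,1-10-,10-0-
  22 | -01-0  (sole → essential)
  25 | -1001,1--01
  26 | 11010  (sole → essential)
  28 | --100,1-10-
  29 | 1--01,1-10-,111-1
  31 | -1111,111-1
Essential prime implicants: -01-0, -010-, 10-0-, 11010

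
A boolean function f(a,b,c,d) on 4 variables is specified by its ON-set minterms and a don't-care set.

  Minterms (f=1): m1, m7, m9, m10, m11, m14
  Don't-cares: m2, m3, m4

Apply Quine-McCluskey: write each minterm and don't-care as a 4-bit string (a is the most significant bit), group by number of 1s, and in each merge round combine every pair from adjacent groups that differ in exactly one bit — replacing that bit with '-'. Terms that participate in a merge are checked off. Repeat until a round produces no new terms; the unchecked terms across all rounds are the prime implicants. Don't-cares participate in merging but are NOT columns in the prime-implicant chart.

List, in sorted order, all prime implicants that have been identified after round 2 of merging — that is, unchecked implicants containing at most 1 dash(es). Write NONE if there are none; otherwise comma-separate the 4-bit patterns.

0-11, 0100, 1-10

[col 0] 0001*, 0010*, 0011*, 0100, 0111*, 1001*, 1010*, 1011*, 1110*
[col 1] -001*, -010*, -011*, 0-11, 00-1*, 001-*, 1-10, 10-1*, 101-*
[col 2] -0-1, -01-
Prime implicants: -0-1, -01-, 0-11, 0100, 1-10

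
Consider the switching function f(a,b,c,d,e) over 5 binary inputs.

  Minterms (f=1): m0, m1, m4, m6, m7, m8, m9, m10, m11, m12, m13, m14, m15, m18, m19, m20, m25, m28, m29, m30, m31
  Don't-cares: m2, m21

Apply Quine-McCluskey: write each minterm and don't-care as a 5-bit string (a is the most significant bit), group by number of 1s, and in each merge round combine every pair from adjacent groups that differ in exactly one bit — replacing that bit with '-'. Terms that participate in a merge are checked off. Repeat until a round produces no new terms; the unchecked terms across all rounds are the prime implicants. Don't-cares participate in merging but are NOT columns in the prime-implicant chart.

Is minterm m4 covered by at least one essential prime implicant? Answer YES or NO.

[col 0] 00000*, 00001*, 00010*, 00100*, 00110*, 00111*, 01000*, 01001*, 01010*, 01011*, 01100*, 01101*, 01110*, 01111*, 10010*, 10011*, 10100*, 10101*, 11001*, 11100*, 11101*, 11110*, 11111*
[col 1] -0010, -0100*, -1001*, -1100*, -1101*, -1110*, -1111*, 0-000*, 0-001*, 0-010*, 0-100*, 0-110*, 0-111*, 00-00*, 00-10*, 000-0*, 0000-*, 001-0*, 0011-*, 01-00*, 01-01*, 01-10*, 01-11*, 010-0*, 010-1*, 0100-*, 0101-*, 011-0*, 011-1*, 0110-*, 0111-*, 1-100*, 1-101*, 1001-, 1010-*, 11-01*, 111-0*, 111-1*, 1110-*, 1111-*
[col 2] --100, -1-01, -11-0*, -11-1*, -110-*, -111-*, 0--00*, 0--10*, 0-0-0*, 0-00-, 0-1-0*, 0-11-, 00--0*, 01--0*, 01--1*, 01-0-*, 01-1-*, 010--*, 011--*, 1-10-, 111--*
[col 3] -11--, 0---0, 01---
Prime implicants: --100, -0010, -1-01, -11--, 0---0, 0-00-, 0-11-, 01---, 1-10-, 1001-
PI chart (minterm → PIs covering it):
  0 | 0---0,0-00-
  1 | 0-00-  (sole → essential)
  4 | --100,0---0
  6 | 0---0,0-11-
  7 | 0-11-  (sole → essential)
  8 | 0---0,0-00-,01---
  9 | -1-01,0-00-,01---
  10 | 0---0,01---
  11 | 01---  (sole → essential)
  12 | --100,-11--,0---0,01---
  13 | -1-01,-11--,01---
  14 | -11--,0---0,0-11-,01---
  15 | -11--,0-11-,01---
  18 | -0010,1001-
  19 | 1001-  (sole → essential)
  20 | --100,1-10-
  25 | -1-01  (sole → essential)
  28 | --100,-11--,1-10-
  29 | -1-01,-11--,1-10-
  30 | -11--  (sole → essential)
  31 | -11--  (sole → essential)
Essential prime implicants: -1-01, -11--, 0-00-, 0-11-, 01---, 1001-

NO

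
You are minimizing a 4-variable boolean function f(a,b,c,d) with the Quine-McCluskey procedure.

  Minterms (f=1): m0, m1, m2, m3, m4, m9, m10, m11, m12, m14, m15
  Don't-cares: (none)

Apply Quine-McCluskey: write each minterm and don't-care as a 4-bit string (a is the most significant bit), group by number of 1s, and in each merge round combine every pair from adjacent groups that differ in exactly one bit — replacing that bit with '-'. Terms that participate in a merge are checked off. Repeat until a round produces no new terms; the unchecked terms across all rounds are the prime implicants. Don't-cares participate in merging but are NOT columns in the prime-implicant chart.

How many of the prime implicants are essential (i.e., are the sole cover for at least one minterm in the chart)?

2

Round 0: 0000✓ 0001✓ 0010✓ 0011✓ 0100✓ 1001✓ 1010✓ 1011✓ 1100✓ 1110✓ 1111✓
Round 1: -001✓ -010✓ -011✓ -100 0-00 00-0✓ 00-1✓ 000-✓ 001-✓ 1-10✓ 1-11✓ 10-1✓ 101-✓ 11-0 111-✓
Round 2: -0-1 -01- 00-- 1-1-
PIs = {-0-1, -01-, -100, 0-00, 00--, 1-1-, 11-0}
Coverage chart:
  m0: 0-00,00--
  m1: -0-1,00--
  m2: -01-,00--
  m3: -0-1,-01-,00--
  m4: -100,0-00
  m9: -0-1 ←essential
  m10: -01-,1-1-
  m11: -0-1,-01-,1-1-
  m12: -100,11-0
  m14: 1-1-,11-0
  m15: 1-1- ←essential
Essential: -0-1, 1-1-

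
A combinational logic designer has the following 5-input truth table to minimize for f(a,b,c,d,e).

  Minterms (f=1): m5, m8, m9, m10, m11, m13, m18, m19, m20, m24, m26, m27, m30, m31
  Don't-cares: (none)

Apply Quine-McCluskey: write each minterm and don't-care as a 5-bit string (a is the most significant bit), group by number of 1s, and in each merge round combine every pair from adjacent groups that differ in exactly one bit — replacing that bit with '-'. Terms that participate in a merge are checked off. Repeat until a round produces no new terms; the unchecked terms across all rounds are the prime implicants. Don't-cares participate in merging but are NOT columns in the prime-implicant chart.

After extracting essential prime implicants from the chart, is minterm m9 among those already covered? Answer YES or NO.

Round 0: 00101✓ 01000✓ 01001✓ 01010✓ 01011✓ 01101✓ 10010✓ 10011✓ 10100 11000✓ 11010✓ 11011✓ 11110✓ 11111✓
Round 1: -1000✓ -1010✓ -1011✓ 0-101 01-01 010-0✓ 010-1✓ 0100-✓ 0101-✓ 1-010✓ 1-011✓ 1001-✓ 11-10✓ 11-11✓ 110-0✓ 1101-✓ 1111-✓
Round 2: -10-0 -101- 010-- 1-01- 11-1-
PIs = {-10-0, -101-, 0-101, 01-01, 010--, 1-01-, 10100, 11-1-}
Coverage chart:
  m5: 0-101 ←essential
  m8: -10-0,010--
  m9: 01-01,010--
  m10: -10-0,-101-,010--
  m11: -101-,010--
  m13: 0-101,01-01
  m18: 1-01- ←essential
  m19: 1-01- ←essential
  m20: 10100 ←essential
  m24: -10-0 ←essential
  m26: -10-0,-101-,1-01-,11-1-
  m27: -101-,1-01-,11-1-
  m30: 11-1- ←essential
  m31: 11-1- ←essential
Essential: -10-0, 0-101, 1-01-, 10100, 11-1-

NO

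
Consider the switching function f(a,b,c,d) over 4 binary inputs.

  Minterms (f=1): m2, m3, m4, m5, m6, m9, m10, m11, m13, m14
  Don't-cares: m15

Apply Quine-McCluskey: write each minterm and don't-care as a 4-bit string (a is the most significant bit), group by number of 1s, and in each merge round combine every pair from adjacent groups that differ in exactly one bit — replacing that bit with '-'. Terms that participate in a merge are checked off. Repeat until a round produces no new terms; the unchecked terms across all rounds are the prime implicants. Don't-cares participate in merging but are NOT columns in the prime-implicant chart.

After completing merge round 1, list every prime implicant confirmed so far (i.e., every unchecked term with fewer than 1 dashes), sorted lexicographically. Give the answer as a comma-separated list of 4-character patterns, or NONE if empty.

NONE

Round 0: 0010✓ 0011✓ 0100✓ 0101✓ 0110✓ 1001✓ 1010✓ 1011✓ 1101✓ 1110✓ 1111✓
Round 1: -010✓ -011✓ -101 -110✓ 0-10✓ 001-✓ 01-0 010- 1-01✓ 1-10✓ 1-11✓ 10-1✓ 101-✓ 11-1✓ 111-✓
Round 2: --10 -01- 1--1 1-1-
PIs = {--10, -01-, -101, 01-0, 010-, 1--1, 1-1-}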